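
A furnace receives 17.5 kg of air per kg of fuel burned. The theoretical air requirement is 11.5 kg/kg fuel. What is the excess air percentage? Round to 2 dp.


Excess air = actual - stoichiometric = 17.5 - 11.5 = 6.00 kg/kg fuel
Excess air % = (excess / stoich) * 100 = (6.00 / 11.5) * 100 = 52.17%


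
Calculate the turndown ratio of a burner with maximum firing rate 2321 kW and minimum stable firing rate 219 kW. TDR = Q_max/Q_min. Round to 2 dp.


TDR = Q_max / Q_min
TDR = 2321 / 219 = 10.60


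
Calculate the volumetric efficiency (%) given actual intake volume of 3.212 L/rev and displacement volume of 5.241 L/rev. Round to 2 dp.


eta_v = (V_actual / V_disp) * 100
Ratio = 3.212 / 5.241 = 0.6129
eta_v = 0.6129 * 100 = 61.29%


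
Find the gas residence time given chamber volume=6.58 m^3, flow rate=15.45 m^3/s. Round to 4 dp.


tau = V / Q_flow
tau = 6.58 / 15.45 = 0.4259 s


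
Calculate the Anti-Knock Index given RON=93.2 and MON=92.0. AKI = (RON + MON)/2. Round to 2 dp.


AKI = (RON + MON) / 2
AKI = (93.2 + 92.0) / 2
AKI = 185.2 / 2 = 92.60


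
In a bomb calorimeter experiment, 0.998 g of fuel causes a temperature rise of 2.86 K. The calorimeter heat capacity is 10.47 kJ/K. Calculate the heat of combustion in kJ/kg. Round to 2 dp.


Hc = C_cal * delta_T / m_fuel
Q_released = 10.47 * 2.86 = 29.9442 kJ
m_fuel = 0.998 g = 0.998/1000 kg = 0.000998 kg
Hc = 29.9442 / 0.000998 = 30004.21 kJ/kg


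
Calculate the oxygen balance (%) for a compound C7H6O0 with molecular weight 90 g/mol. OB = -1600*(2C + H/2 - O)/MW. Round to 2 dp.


OB = -1600 * (2C + H/2 - O) / MW
Inner = 2*7 + 6/2 - 0 = 17.00
OB = -1600 * 17.00 / 90 = -302.22%


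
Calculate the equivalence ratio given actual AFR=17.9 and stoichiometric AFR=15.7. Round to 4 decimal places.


phi = AFR_stoich / AFR_actual
phi = 15.7 / 17.9 = 0.8771


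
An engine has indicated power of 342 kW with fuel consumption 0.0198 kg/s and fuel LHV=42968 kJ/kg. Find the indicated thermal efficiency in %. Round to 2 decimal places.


eta_ith = (IP / (mf * LHV)) * 100
Denominator = 0.0198 * 42968 = 850.7664 kW
eta_ith = (342 / 850.7664) * 100 = 40.20%


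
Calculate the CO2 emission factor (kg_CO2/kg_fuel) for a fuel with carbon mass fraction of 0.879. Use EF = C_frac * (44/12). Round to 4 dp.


EF = C_frac * (M_CO2 / M_C)
EF = 0.879 * (44/12)
EF = 0.879 * 3.666667 = 3.2230 kg_CO2/kg_fuel


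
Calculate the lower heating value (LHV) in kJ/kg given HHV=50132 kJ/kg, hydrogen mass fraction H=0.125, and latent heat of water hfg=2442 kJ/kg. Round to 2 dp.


LHV = HHV - hfg * 9 * H
Water correction = 2442 * 9 * 0.125 = 2747.250 kJ/kg
LHV = 50132 - 2747.250 = 47384.75 kJ/kg


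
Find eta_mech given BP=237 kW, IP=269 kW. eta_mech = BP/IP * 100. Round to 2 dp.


eta_mech = (BP / IP) * 100
Ratio = 237 / 269 = 0.8810
eta_mech = 0.8810 * 100 = 88.10%


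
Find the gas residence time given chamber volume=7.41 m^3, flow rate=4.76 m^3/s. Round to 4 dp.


tau = V / Q_flow
tau = 7.41 / 4.76 = 1.5567 s


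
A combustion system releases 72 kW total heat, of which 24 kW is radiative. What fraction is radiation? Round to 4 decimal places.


f_rad = Q_rad / Q_total
f_rad = 24 / 72 = 0.3333


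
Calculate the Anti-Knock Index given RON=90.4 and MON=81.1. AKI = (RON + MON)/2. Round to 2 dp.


AKI = (RON + MON) / 2
AKI = (90.4 + 81.1) / 2
AKI = 171.5 / 2 = 85.75


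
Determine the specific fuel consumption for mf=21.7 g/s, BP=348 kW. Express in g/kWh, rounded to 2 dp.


SFC = (mf / BP) * 3600
Rate = 21.7 / 348 = 0.062356 g/(s*kW)
SFC = 0.062356 * 3600 = 224.48 g/kWh


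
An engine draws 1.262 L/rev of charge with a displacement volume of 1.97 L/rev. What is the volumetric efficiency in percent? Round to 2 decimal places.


eta_v = (V_actual / V_disp) * 100
Ratio = 1.262 / 1.97 = 0.6406
eta_v = 0.6406 * 100 = 64.06%


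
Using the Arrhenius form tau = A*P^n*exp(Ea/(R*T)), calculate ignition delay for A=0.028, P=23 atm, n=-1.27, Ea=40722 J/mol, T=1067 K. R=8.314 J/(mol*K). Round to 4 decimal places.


tau = A * P^n * exp(Ea/(R*T))
P^n = 23^(-1.27) = 0.01864686
Ea/(R*T) = 40722/(8.314*1067) = 4.590444
exp(Ea/(R*T)) = 98.538136
tau = 0.028 * 0.01864686 * 98.538136 = 0.0514 ms


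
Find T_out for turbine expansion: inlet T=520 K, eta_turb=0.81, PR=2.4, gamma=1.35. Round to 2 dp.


T_out = T_in * (1 - eta * (1 - PR^(-(gamma-1)/gamma)))
Exponent = -(1.35-1)/1.35 = -0.25925926
PR^exp = 2.4^(-0.25925926) = 0.79694200
Factor = 1 - 0.81*(1 - 0.79694200) = 0.83552302
T_out = 520 * 0.83552302 = 434.47 K


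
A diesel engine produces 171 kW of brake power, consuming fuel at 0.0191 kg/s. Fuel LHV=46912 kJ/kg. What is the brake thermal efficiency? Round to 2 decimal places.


eta_BTE = (BP / (mf * LHV)) * 100
Denominator = 0.0191 * 46912 = 896.0192 kW
eta_BTE = (171 / 896.0192) * 100 = 19.08%


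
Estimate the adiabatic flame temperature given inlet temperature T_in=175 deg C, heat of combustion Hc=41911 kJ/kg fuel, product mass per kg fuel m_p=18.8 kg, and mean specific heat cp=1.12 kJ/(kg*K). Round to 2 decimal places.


T_ad = T_in + Hc / (m_p * cp)
Denominator = 18.8 * 1.12 = 21.0560
Temperature rise = 41911 / 21.0560 = 1990.45 K
T_ad = 175 + 1990.45 = 2165.45 deg C


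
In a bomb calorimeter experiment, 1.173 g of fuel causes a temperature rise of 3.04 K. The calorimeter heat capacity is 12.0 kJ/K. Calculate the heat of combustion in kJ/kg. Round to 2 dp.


Hc = C_cal * delta_T / m_fuel
Q_released = 12.0 * 3.04 = 36.4800 kJ
m_fuel = 1.173 g = 1.173/1000 kg = 0.001173 kg
Hc = 36.4800 / 0.001173 = 31099.74 kJ/kg


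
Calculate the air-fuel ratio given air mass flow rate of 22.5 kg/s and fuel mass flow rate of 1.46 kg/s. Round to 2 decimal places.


AFR = m_air / m_fuel
AFR = 22.5 / 1.46 = 15.41


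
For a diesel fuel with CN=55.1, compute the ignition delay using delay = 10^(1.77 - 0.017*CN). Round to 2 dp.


delay = 10^(1.77 - 0.017*CN)
Exponent = 1.77 - 0.017*55.1 = 0.8333
delay = 10^0.8333 = 6.81 ms


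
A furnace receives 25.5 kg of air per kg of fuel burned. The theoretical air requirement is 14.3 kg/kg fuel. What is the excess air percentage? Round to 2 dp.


Excess air = actual - stoichiometric = 25.5 - 14.3 = 11.20 kg/kg fuel
Excess air % = (excess / stoich) * 100 = (11.20 / 14.3) * 100 = 78.32%


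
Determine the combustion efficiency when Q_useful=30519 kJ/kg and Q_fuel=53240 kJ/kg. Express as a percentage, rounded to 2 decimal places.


Efficiency = (Q_useful / Q_fuel) * 100
Efficiency = (30519 / 53240) * 100
Efficiency = 0.5732 * 100 = 57.32%


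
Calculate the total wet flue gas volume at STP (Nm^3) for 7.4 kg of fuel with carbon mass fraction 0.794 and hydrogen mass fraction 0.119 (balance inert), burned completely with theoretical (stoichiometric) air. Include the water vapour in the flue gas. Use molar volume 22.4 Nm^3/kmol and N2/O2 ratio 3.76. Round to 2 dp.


Per kg fuel: CO2 = (C/12 kmol)*22.4 = (0.794/12)*22.4 = 1.48213 Nm^3
Per kg fuel: H2O = (H/2 kmol)*22.4 = (0.119/2)*22.4 = 1.33280 Nm^3
O2 needed per kg fuel = C/12 + H/4 = 0.794/12 + 0.119/4 = 0.09591667 kmol
Per kg fuel: N2 = O2*3.76*22.4 = 0.09591667*3.76*22.4 = 8.07849 Nm^3
Total per kg = 1.48213 + 1.33280 + 8.07849 = 10.89342 Nm^3
Total = 10.89342 * 7.4 = 80.61 Nm^3


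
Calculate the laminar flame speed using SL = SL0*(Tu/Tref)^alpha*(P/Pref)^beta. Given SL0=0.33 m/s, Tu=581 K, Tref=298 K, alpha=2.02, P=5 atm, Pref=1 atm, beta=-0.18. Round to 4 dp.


SL = SL0 * (Tu/Tref)^alpha * (P/Pref)^beta
T ratio = 581/298 = 1.94966443
(T ratio)^alpha = 1.94966443^2.02 = 3.852290
(P/Pref)^beta = 5^(-0.18) = 0.748489
SL = 0.33 * 3.852290 * 0.748489 = 0.9515 m/s


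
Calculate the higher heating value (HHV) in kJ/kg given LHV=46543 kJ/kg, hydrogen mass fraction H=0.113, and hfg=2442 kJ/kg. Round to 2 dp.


HHV = LHV + hfg * 9 * H
Water addition = 2442 * 9 * 0.113 = 2483.514 kJ/kg
HHV = 46543 + 2483.514 = 49026.51 kJ/kg


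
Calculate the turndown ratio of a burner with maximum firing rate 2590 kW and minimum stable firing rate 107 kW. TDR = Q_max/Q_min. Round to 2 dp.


TDR = Q_max / Q_min
TDR = 2590 / 107 = 24.21


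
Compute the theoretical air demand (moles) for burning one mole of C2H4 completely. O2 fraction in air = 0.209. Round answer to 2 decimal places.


Balanced combustion: C2H4 + 3 O2 -> 2 CO2 + 2 H2O
O2 needed = C + H/4 = 2 + 4/4 = 3.00 moles
Air moles = O2 / 0.209 = 3.00 / 0.209 = 14.35 moles air


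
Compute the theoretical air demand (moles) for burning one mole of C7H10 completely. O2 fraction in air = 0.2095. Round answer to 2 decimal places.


Balanced combustion: C7H10 + 9.5 O2 -> 7 CO2 + 5 H2O
O2 needed = C + H/4 = 7 + 10/4 = 9.50 moles
Air moles = O2 / 0.2095 = 9.50 / 0.2095 = 45.35 moles air


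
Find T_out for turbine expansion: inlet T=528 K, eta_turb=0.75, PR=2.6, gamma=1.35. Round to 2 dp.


T_out = T_in * (1 - eta * (1 - PR^(-(gamma-1)/gamma)))
Exponent = -(1.35-1)/1.35 = -0.25925926
PR^exp = 2.6^(-0.25925926) = 0.78057442
Factor = 1 - 0.75*(1 - 0.78057442) = 0.83543082
T_out = 528 * 0.83543082 = 441.11 K


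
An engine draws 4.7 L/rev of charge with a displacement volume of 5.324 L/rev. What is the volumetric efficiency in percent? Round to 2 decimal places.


eta_v = (V_actual / V_disp) * 100
Ratio = 4.7 / 5.324 = 0.8828
eta_v = 0.8828 * 100 = 88.28%


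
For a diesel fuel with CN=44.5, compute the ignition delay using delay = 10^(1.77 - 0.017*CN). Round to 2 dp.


delay = 10^(1.77 - 0.017*CN)
Exponent = 1.77 - 0.017*44.5 = 1.0135
delay = 10^1.0135 = 10.32 ms


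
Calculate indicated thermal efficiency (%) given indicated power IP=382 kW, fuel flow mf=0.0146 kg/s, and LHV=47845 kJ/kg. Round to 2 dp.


eta_ith = (IP / (mf * LHV)) * 100
Denominator = 0.0146 * 47845 = 698.5370 kW
eta_ith = (382 / 698.5370) * 100 = 54.69%


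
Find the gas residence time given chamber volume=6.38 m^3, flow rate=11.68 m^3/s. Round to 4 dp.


tau = V / Q_flow
tau = 6.38 / 11.68 = 0.5462 s


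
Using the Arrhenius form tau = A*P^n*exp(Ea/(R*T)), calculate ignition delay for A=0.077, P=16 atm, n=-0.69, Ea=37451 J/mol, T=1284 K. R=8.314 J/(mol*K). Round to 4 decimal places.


tau = A * P^n * exp(Ea/(R*T))
P^n = 16^(-0.69) = 0.14762408
Ea/(R*T) = 37451/(8.314*1284) = 3.508233
exp(Ea/(R*T)) = 33.389202
tau = 0.077 * 0.14762408 * 33.389202 = 0.3795 ms


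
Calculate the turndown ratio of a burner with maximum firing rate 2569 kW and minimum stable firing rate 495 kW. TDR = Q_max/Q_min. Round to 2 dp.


TDR = Q_max / Q_min
TDR = 2569 / 495 = 5.19


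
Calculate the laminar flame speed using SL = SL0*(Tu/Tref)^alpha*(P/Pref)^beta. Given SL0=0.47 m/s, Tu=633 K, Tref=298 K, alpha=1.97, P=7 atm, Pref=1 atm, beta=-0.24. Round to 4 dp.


SL = SL0 * (Tu/Tref)^alpha * (P/Pref)^beta
T ratio = 633/298 = 2.12416107
(T ratio)^alpha = 2.12416107^1.97 = 4.411226
(P/Pref)^beta = 7^(-0.24) = 0.626869
SL = 0.47 * 4.411226 * 0.626869 = 1.2997 m/s


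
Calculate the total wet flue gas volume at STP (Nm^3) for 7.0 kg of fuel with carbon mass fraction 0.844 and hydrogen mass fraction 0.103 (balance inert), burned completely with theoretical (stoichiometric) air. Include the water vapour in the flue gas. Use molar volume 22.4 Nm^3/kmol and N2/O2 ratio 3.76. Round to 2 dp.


Per kg fuel: CO2 = (C/12 kmol)*22.4 = (0.844/12)*22.4 = 1.57547 Nm^3
Per kg fuel: H2O = (H/2 kmol)*22.4 = (0.103/2)*22.4 = 1.15360 Nm^3
O2 needed per kg fuel = C/12 + H/4 = 0.844/12 + 0.103/4 = 0.09608333 kmol
Per kg fuel: N2 = O2*3.76*22.4 = 0.09608333*3.76*22.4 = 8.09252 Nm^3
Total per kg = 1.57547 + 1.15360 + 8.09252 = 10.82159 Nm^3
Total = 10.82159 * 7.0 = 75.75 Nm^3


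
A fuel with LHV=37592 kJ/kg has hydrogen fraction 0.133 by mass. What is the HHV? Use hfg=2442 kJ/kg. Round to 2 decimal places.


HHV = LHV + hfg * 9 * H
Water addition = 2442 * 9 * 0.133 = 2923.074 kJ/kg
HHV = 37592 + 2923.074 = 40515.07 kJ/kg


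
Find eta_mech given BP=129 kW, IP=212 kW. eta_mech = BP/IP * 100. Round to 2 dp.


eta_mech = (BP / IP) * 100
Ratio = 129 / 212 = 0.6085
eta_mech = 0.6085 * 100 = 60.85%


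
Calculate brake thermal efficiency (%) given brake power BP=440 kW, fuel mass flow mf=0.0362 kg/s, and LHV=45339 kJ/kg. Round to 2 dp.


eta_BTE = (BP / (mf * LHV)) * 100
Denominator = 0.0362 * 45339 = 1641.2718 kW
eta_BTE = (440 / 1641.2718) * 100 = 26.81%


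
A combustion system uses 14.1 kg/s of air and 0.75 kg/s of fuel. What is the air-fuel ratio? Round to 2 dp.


AFR = m_air / m_fuel
AFR = 14.1 / 0.75 = 18.80


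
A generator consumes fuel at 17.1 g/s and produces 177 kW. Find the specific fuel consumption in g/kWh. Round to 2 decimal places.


SFC = (mf / BP) * 3600
Rate = 17.1 / 177 = 0.096610 g/(s*kW)
SFC = 0.096610 * 3600 = 347.80 g/kWh


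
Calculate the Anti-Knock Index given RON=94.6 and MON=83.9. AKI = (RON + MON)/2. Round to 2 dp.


AKI = (RON + MON) / 2
AKI = (94.6 + 83.9) / 2
AKI = 178.5 / 2 = 89.25


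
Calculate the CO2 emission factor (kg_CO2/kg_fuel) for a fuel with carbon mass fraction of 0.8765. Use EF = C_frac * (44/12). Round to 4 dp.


EF = C_frac * (M_CO2 / M_C)
EF = 0.8765 * (44/12)
EF = 0.8765 * 3.666667 = 3.2138 kg_CO2/kg_fuel


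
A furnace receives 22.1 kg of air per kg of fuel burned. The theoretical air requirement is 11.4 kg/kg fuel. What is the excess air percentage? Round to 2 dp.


Excess air = actual - stoichiometric = 22.1 - 11.4 = 10.70 kg/kg fuel
Excess air % = (excess / stoich) * 100 = (10.70 / 11.4) * 100 = 93.86%


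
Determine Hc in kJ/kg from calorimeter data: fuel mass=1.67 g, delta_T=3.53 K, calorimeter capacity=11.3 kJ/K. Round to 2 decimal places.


Hc = C_cal * delta_T / m_fuel
Q_released = 11.3 * 3.53 = 39.8890 kJ
m_fuel = 1.67 g = 1.67/1000 kg = 0.001670 kg
Hc = 39.8890 / 0.001670 = 23885.63 kJ/kg


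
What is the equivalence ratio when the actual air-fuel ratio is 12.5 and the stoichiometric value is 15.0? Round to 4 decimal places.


phi = AFR_stoich / AFR_actual
phi = 15.0 / 12.5 = 1.2000


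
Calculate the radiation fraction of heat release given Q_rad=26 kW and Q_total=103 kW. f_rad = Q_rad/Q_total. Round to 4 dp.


f_rad = Q_rad / Q_total
f_rad = 26 / 103 = 0.2524


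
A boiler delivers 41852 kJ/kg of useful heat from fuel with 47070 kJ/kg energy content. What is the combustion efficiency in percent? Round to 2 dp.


Efficiency = (Q_useful / Q_fuel) * 100
Efficiency = (41852 / 47070) * 100
Efficiency = 0.8891 * 100 = 88.91%


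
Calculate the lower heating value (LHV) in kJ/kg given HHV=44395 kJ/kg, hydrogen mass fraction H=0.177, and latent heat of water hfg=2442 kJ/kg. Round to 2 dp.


LHV = HHV - hfg * 9 * H
Water correction = 2442 * 9 * 0.177 = 3890.106 kJ/kg
LHV = 44395 - 3890.106 = 40504.89 kJ/kg


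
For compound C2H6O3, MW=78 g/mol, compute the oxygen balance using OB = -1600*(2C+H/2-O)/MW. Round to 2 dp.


OB = -1600 * (2C + H/2 - O) / MW
Inner = 2*2 + 6/2 - 3 = 4.00
OB = -1600 * 4.00 / 78 = -82.05%


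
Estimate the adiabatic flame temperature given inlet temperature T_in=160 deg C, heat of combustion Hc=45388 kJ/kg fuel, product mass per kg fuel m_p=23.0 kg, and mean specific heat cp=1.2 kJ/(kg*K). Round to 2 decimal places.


T_ad = T_in + Hc / (m_p * cp)
Denominator = 23.0 * 1.2 = 27.6000
Temperature rise = 45388 / 27.6000 = 1644.49 K
T_ad = 160 + 1644.49 = 1804.49 deg C


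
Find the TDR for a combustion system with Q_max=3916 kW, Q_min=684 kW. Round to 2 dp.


TDR = Q_max / Q_min
TDR = 3916 / 684 = 5.73


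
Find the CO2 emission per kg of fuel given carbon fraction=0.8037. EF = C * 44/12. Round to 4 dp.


EF = C_frac * (M_CO2 / M_C)
EF = 0.8037 * (44/12)
EF = 0.8037 * 3.666667 = 2.9469 kg_CO2/kg_fuel


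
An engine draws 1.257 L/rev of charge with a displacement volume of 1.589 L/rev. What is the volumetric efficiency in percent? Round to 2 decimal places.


eta_v = (V_actual / V_disp) * 100
Ratio = 1.257 / 1.589 = 0.7911
eta_v = 0.7911 * 100 = 79.11%


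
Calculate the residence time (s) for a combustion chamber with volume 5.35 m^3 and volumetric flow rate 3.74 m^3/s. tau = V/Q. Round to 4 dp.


tau = V / Q_flow
tau = 5.35 / 3.74 = 1.4305 s


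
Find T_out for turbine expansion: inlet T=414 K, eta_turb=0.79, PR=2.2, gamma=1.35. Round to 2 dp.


T_out = T_in * (1 - eta * (1 - PR^(-(gamma-1)/gamma)))
Exponent = -(1.35-1)/1.35 = -0.25925926
PR^exp = 2.2^(-0.25925926) = 0.81512413
Factor = 1 - 0.79*(1 - 0.81512413) = 0.85394806
T_out = 414 * 0.85394806 = 353.53 K


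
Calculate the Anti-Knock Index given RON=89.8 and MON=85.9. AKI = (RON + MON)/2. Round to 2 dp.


AKI = (RON + MON) / 2
AKI = (89.8 + 85.9) / 2
AKI = 175.7 / 2 = 87.85


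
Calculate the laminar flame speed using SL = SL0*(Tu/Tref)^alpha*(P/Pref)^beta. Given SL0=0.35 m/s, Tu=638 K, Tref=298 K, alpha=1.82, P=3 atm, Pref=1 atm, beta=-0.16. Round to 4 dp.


SL = SL0 * (Tu/Tref)^alpha * (P/Pref)^beta
T ratio = 638/298 = 2.14093960
(T ratio)^alpha = 2.14093960^1.82 = 3.996686
(P/Pref)^beta = 3^(-0.16) = 0.838804
SL = 0.35 * 3.996686 * 0.838804 = 1.1734 m/s


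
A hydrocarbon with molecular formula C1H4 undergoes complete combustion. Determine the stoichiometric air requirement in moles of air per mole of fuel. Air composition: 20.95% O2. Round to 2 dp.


Balanced combustion: C1H4 + 2 O2 -> 1 CO2 + 2 H2O
O2 needed = C + H/4 = 1 + 4/4 = 2.00 moles
Air moles = O2 / 0.2095 = 2.00 / 0.2095 = 9.55 moles air


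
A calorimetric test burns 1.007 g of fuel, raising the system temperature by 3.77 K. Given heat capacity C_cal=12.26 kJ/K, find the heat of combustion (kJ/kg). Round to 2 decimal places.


Hc = C_cal * delta_T / m_fuel
Q_released = 12.26 * 3.77 = 46.2202 kJ
m_fuel = 1.007 g = 1.007/1000 kg = 0.001007 kg
Hc = 46.2202 / 0.001007 = 45898.91 kJ/kg


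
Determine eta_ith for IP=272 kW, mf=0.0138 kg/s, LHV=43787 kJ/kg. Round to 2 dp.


eta_ith = (IP / (mf * LHV)) * 100
Denominator = 0.0138 * 43787 = 604.2606 kW
eta_ith = (272 / 604.2606) * 100 = 45.01%


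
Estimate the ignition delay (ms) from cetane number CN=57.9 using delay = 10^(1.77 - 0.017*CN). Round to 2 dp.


delay = 10^(1.77 - 0.017*CN)
Exponent = 1.77 - 0.017*57.9 = 0.7857
delay = 10^0.7857 = 6.11 ms


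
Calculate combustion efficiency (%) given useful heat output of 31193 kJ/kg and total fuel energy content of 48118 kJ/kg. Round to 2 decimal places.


Efficiency = (Q_useful / Q_fuel) * 100
Efficiency = (31193 / 48118) * 100
Efficiency = 0.6483 * 100 = 64.83%


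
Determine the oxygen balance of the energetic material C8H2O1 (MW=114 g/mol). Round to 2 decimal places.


OB = -1600 * (2C + H/2 - O) / MW
Inner = 2*8 + 2/2 - 1 = 16.00
OB = -1600 * 16.00 / 114 = -224.56%


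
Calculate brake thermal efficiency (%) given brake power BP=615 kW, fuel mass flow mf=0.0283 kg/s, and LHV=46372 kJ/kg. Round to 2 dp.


eta_BTE = (BP / (mf * LHV)) * 100
Denominator = 0.0283 * 46372 = 1312.3276 kW
eta_BTE = (615 / 1312.3276) * 100 = 46.86%


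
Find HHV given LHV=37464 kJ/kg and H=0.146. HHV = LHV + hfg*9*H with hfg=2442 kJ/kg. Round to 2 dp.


HHV = LHV + hfg * 9 * H
Water addition = 2442 * 9 * 0.146 = 3208.788 kJ/kg
HHV = 37464 + 3208.788 = 40672.79 kJ/kg


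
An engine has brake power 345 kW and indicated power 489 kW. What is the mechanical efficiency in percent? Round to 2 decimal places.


eta_mech = (BP / IP) * 100
Ratio = 345 / 489 = 0.7055
eta_mech = 0.7055 * 100 = 70.55%


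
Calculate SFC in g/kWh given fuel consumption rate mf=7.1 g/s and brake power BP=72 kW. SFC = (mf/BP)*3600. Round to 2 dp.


SFC = (mf / BP) * 3600
Rate = 7.1 / 72 = 0.098611 g/(s*kW)
SFC = 0.098611 * 3600 = 355.00 g/kWh


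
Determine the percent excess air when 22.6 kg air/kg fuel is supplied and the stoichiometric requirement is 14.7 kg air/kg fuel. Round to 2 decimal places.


Excess air = actual - stoichiometric = 22.6 - 14.7 = 7.90 kg/kg fuel
Excess air % = (excess / stoich) * 100 = (7.90 / 14.7) * 100 = 53.74%


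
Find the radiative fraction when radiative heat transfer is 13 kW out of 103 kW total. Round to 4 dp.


f_rad = Q_rad / Q_total
f_rad = 13 / 103 = 0.1262


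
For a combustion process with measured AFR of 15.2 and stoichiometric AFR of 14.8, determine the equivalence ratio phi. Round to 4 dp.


phi = AFR_stoich / AFR_actual
phi = 14.8 / 15.2 = 0.9737


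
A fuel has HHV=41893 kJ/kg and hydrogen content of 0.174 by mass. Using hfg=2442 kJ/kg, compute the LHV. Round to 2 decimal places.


LHV = HHV - hfg * 9 * H
Water correction = 2442 * 9 * 0.174 = 3824.172 kJ/kg
LHV = 41893 - 3824.172 = 38068.83 kJ/kg


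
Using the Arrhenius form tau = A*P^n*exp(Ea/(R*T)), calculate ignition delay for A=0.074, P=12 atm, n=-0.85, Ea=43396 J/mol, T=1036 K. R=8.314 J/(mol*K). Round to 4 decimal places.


tau = A * P^n * exp(Ea/(R*T))
P^n = 12^(-0.85) = 0.12097509
Ea/(R*T) = 43396/(8.314*1036) = 5.038252
exp(Ea/(R*T)) = 154.200307
tau = 0.074 * 0.12097509 * 154.200307 = 1.3804 ms


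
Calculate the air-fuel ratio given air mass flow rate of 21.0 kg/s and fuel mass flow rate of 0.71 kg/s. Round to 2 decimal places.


AFR = m_air / m_fuel
AFR = 21.0 / 0.71 = 29.58


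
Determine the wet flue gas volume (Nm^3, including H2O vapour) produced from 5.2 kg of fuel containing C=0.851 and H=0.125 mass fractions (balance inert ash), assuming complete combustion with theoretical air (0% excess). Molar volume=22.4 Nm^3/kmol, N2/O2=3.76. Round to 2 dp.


Per kg fuel: CO2 = (C/12 kmol)*22.4 = (0.851/12)*22.4 = 1.58853 Nm^3
Per kg fuel: H2O = (H/2 kmol)*22.4 = (0.125/2)*22.4 = 1.40000 Nm^3
O2 needed per kg fuel = C/12 + H/4 = 0.851/12 + 0.125/4 = 0.10216667 kmol
Per kg fuel: N2 = O2*3.76*22.4 = 0.10216667*3.76*22.4 = 8.60489 Nm^3
Total per kg = 1.58853 + 1.40000 + 8.60489 = 11.59342 Nm^3
Total = 11.59342 * 5.2 = 60.29 Nm^3


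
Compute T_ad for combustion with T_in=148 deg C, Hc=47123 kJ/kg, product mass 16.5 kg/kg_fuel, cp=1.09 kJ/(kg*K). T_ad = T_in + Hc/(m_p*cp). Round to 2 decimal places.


T_ad = T_in + Hc / (m_p * cp)
Denominator = 16.5 * 1.09 = 17.9850
Temperature rise = 47123 / 17.9850 = 2620.13 K
T_ad = 148 + 2620.13 = 2768.13 deg C


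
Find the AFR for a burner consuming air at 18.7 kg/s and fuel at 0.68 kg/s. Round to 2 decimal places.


AFR = m_air / m_fuel
AFR = 18.7 / 0.68 = 27.50


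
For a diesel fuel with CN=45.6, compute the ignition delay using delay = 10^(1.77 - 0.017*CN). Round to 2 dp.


delay = 10^(1.77 - 0.017*CN)
Exponent = 1.77 - 0.017*45.6 = 0.9948
delay = 10^0.9948 = 9.88 ms


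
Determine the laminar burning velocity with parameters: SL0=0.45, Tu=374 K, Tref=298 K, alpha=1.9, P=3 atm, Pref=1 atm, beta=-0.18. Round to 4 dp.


SL = SL0 * (Tu/Tref)^alpha * (P/Pref)^beta
T ratio = 374/298 = 1.25503356
(T ratio)^alpha = 1.25503356^1.9 = 1.539732
(P/Pref)^beta = 3^(-0.18) = 0.820575
SL = 0.45 * 1.539732 * 0.820575 = 0.5686 m/s


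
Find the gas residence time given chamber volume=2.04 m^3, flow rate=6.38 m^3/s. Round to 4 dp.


tau = V / Q_flow
tau = 2.04 / 6.38 = 0.3197 s


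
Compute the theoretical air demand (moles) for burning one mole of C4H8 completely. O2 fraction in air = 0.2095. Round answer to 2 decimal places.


Balanced combustion: C4H8 + 6 O2 -> 4 CO2 + 4 H2O
O2 needed = C + H/4 = 4 + 8/4 = 6.00 moles
Air moles = O2 / 0.2095 = 6.00 / 0.2095 = 28.64 moles air


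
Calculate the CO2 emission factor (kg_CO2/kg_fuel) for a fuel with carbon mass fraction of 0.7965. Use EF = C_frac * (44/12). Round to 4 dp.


EF = C_frac * (M_CO2 / M_C)
EF = 0.7965 * (44/12)
EF = 0.7965 * 3.666667 = 2.9205 kg_CO2/kg_fuel


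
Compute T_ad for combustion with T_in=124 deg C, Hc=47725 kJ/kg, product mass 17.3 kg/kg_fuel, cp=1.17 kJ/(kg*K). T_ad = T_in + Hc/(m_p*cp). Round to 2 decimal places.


T_ad = T_in + Hc / (m_p * cp)
Denominator = 17.3 * 1.17 = 20.2410
Temperature rise = 47725 / 20.2410 = 2357.84 K
T_ad = 124 + 2357.84 = 2481.84 deg C


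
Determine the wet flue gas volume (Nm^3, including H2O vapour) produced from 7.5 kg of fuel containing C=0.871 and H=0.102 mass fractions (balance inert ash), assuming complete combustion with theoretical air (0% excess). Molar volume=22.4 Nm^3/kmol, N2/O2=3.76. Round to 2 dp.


Per kg fuel: CO2 = (C/12 kmol)*22.4 = (0.871/12)*22.4 = 1.62587 Nm^3
Per kg fuel: H2O = (H/2 kmol)*22.4 = (0.102/2)*22.4 = 1.14240 Nm^3
O2 needed per kg fuel = C/12 + H/4 = 0.871/12 + 0.102/4 = 0.09808333 kmol
Per kg fuel: N2 = O2*3.76*22.4 = 0.09808333*3.76*22.4 = 8.26097 Nm^3
Total per kg = 1.62587 + 1.14240 + 8.26097 = 11.02924 Nm^3
Total = 11.02924 * 7.5 = 82.72 Nm^3


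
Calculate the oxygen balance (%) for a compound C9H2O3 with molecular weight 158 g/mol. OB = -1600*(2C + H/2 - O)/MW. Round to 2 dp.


OB = -1600 * (2C + H/2 - O) / MW
Inner = 2*9 + 2/2 - 3 = 16.00
OB = -1600 * 16.00 / 158 = -162.03%


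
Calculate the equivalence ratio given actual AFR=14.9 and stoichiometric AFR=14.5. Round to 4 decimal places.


phi = AFR_stoich / AFR_actual
phi = 14.5 / 14.9 = 0.9732


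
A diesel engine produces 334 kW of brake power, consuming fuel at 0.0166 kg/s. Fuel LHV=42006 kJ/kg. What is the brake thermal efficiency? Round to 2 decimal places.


eta_BTE = (BP / (mf * LHV)) * 100
Denominator = 0.0166 * 42006 = 697.2996 kW
eta_BTE = (334 / 697.2996) * 100 = 47.90%


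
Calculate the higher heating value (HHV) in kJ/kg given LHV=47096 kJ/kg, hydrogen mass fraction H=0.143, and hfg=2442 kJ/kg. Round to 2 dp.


HHV = LHV + hfg * 9 * H
Water addition = 2442 * 9 * 0.143 = 3142.854 kJ/kg
HHV = 47096 + 3142.854 = 50238.85 kJ/kg


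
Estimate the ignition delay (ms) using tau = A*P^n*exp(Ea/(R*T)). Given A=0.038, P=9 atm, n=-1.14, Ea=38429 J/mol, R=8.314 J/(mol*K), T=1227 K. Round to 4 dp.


tau = A * P^n * exp(Ea/(R*T))
P^n = 9^(-1.14) = 0.08168899
Ea/(R*T) = 38429/(8.314*1227) = 3.767077
exp(Ea/(R*T)) = 43.253451
tau = 0.038 * 0.08168899 * 43.253451 = 0.1343 ms


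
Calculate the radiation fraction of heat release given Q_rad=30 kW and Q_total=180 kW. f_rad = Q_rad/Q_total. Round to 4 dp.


f_rad = Q_rad / Q_total
f_rad = 30 / 180 = 0.1667


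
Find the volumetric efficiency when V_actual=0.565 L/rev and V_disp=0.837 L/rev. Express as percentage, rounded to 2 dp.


eta_v = (V_actual / V_disp) * 100
Ratio = 0.565 / 0.837 = 0.6750
eta_v = 0.6750 * 100 = 67.50%


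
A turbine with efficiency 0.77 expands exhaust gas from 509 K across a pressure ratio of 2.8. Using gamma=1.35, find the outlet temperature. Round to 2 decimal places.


T_out = T_in * (1 - eta * (1 - PR^(-(gamma-1)/gamma)))
Exponent = -(1.35-1)/1.35 = -0.25925926
PR^exp = 2.8^(-0.25925926) = 0.76572026
Factor = 1 - 0.77*(1 - 0.76572026) = 0.81960460
T_out = 509 * 0.81960460 = 417.18 K


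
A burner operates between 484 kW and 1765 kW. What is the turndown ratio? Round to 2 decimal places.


TDR = Q_max / Q_min
TDR = 1765 / 484 = 3.65


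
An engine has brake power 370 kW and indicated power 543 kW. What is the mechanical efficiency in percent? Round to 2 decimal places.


eta_mech = (BP / IP) * 100
Ratio = 370 / 543 = 0.6814
eta_mech = 0.6814 * 100 = 68.14%


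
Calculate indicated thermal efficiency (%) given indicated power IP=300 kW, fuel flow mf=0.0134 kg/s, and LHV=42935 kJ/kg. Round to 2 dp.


eta_ith = (IP / (mf * LHV)) * 100
Denominator = 0.0134 * 42935 = 575.3290 kW
eta_ith = (300 / 575.3290) * 100 = 52.14%


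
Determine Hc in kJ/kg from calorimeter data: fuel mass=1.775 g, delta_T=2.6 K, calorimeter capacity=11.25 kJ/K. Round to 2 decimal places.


Hc = C_cal * delta_T / m_fuel
Q_released = 11.25 * 2.6 = 29.2500 kJ
m_fuel = 1.775 g = 1.775/1000 kg = 0.001775 kg
Hc = 29.2500 / 0.001775 = 16478.87 kJ/kg


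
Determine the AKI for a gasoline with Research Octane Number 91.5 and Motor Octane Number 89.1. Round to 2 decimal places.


AKI = (RON + MON) / 2
AKI = (91.5 + 89.1) / 2
AKI = 180.6 / 2 = 90.30


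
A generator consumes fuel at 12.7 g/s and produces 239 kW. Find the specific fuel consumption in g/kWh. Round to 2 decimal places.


SFC = (mf / BP) * 3600
Rate = 12.7 / 239 = 0.053138 g/(s*kW)
SFC = 0.053138 * 3600 = 191.30 g/kWh


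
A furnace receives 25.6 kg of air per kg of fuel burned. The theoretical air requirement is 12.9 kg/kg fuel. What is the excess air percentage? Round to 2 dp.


Excess air = actual - stoichiometric = 25.6 - 12.9 = 12.70 kg/kg fuel
Excess air % = (excess / stoich) * 100 = (12.70 / 12.9) * 100 = 98.45%


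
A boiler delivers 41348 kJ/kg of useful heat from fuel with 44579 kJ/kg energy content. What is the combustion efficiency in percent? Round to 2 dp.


Efficiency = (Q_useful / Q_fuel) * 100
Efficiency = (41348 / 44579) * 100
Efficiency = 0.9275 * 100 = 92.75%


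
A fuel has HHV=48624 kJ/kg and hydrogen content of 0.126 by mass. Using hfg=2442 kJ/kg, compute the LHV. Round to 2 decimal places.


LHV = HHV - hfg * 9 * H
Water correction = 2442 * 9 * 0.126 = 2769.228 kJ/kg
LHV = 48624 - 2769.228 = 45854.77 kJ/kg


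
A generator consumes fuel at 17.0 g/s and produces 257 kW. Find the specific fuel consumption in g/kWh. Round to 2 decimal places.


SFC = (mf / BP) * 3600
Rate = 17.0 / 257 = 0.066148 g/(s*kW)
SFC = 0.066148 * 3600 = 238.13 g/kWh


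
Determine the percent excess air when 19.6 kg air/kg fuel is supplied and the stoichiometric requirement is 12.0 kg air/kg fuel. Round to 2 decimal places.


Excess air = actual - stoichiometric = 19.6 - 12.0 = 7.60 kg/kg fuel
Excess air % = (excess / stoich) * 100 = (7.60 / 12.0) * 100 = 63.33%


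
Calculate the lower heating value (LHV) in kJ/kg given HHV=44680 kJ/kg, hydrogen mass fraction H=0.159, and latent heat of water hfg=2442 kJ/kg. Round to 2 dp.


LHV = HHV - hfg * 9 * H
Water correction = 2442 * 9 * 0.159 = 3494.502 kJ/kg
LHV = 44680 - 3494.502 = 41185.50 kJ/kg


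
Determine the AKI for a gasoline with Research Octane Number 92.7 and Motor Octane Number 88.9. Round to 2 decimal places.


AKI = (RON + MON) / 2
AKI = (92.7 + 88.9) / 2
AKI = 181.6 / 2 = 90.80


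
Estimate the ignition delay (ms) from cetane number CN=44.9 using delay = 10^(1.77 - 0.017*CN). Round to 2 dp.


delay = 10^(1.77 - 0.017*CN)
Exponent = 1.77 - 0.017*44.9 = 1.0067
delay = 10^1.0067 = 10.16 ms


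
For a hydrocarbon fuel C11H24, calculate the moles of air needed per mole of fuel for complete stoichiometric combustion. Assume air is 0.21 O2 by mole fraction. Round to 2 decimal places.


Balanced combustion: C11H24 + 17 O2 -> 11 CO2 + 12 H2O
O2 needed = C + H/4 = 11 + 24/4 = 17.00 moles
Air moles = O2 / 0.21 = 17.00 / 0.21 = 80.95 moles air


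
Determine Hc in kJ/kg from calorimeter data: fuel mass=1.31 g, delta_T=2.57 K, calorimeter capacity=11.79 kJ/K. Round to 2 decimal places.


Hc = C_cal * delta_T / m_fuel
Q_released = 11.79 * 2.57 = 30.3003 kJ
m_fuel = 1.31 g = 1.31/1000 kg = 0.001310 kg
Hc = 30.3003 / 0.001310 = 23130.00 kJ/kg


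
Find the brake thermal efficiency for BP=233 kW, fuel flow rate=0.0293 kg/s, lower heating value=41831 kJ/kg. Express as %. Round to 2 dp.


eta_BTE = (BP / (mf * LHV)) * 100
Denominator = 0.0293 * 41831 = 1225.6483 kW
eta_BTE = (233 / 1225.6483) * 100 = 19.01%


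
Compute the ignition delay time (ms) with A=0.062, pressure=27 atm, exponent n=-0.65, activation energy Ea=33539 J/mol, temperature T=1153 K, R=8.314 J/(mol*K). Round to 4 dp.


tau = A * P^n * exp(Ea/(R*T))
P^n = 27^(-0.65) = 0.11738526
Ea/(R*T) = 33539/(8.314*1153) = 3.498733
exp(Ea/(R*T)) = 33.073516
tau = 0.062 * 0.11738526 * 33.073516 = 0.2407 ms


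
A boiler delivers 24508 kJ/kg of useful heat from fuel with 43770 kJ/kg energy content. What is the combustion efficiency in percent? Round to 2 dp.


Efficiency = (Q_useful / Q_fuel) * 100
Efficiency = (24508 / 43770) * 100
Efficiency = 0.5599 * 100 = 55.99%


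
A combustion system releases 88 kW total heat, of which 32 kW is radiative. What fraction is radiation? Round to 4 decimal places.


f_rad = Q_rad / Q_total
f_rad = 32 / 88 = 0.3636


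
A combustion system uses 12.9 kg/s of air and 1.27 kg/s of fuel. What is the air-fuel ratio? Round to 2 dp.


AFR = m_air / m_fuel
AFR = 12.9 / 1.27 = 10.16


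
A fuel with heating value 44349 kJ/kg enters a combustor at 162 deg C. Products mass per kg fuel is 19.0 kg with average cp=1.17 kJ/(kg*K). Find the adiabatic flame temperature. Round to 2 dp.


T_ad = T_in + Hc / (m_p * cp)
Denominator = 19.0 * 1.17 = 22.2300
Temperature rise = 44349 / 22.2300 = 1995.01 K
T_ad = 162 + 1995.01 = 2157.01 deg C


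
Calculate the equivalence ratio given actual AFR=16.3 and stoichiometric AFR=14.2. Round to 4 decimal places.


phi = AFR_stoich / AFR_actual
phi = 14.2 / 16.3 = 0.8712


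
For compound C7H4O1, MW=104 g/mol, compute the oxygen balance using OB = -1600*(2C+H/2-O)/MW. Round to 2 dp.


OB = -1600 * (2C + H/2 - O) / MW
Inner = 2*7 + 4/2 - 1 = 15.00
OB = -1600 * 15.00 / 104 = -230.77%


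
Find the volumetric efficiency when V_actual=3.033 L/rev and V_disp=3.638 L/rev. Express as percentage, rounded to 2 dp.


eta_v = (V_actual / V_disp) * 100
Ratio = 3.033 / 3.638 = 0.8337
eta_v = 0.8337 * 100 = 83.37%


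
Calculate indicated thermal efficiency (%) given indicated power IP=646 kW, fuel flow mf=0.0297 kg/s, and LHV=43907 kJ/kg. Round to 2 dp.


eta_ith = (IP / (mf * LHV)) * 100
Denominator = 0.0297 * 43907 = 1304.0379 kW
eta_ith = (646 / 1304.0379) * 100 = 49.54%


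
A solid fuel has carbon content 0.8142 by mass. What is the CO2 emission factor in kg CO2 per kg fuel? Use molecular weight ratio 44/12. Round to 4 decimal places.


EF = C_frac * (M_CO2 / M_C)
EF = 0.8142 * (44/12)
EF = 0.8142 * 3.666667 = 2.9854 kg_CO2/kg_fuel


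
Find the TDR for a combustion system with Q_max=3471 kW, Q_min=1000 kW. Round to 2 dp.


TDR = Q_max / Q_min
TDR = 3471 / 1000 = 3.47


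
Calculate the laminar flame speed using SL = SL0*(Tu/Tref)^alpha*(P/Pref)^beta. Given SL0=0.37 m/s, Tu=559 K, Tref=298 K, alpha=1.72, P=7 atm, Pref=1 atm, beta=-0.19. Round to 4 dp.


SL = SL0 * (Tu/Tref)^alpha * (P/Pref)^beta
T ratio = 559/298 = 1.87583893
(T ratio)^alpha = 1.87583893^1.72 = 2.950505
(P/Pref)^beta = 7^(-0.19) = 0.690926
SL = 0.37 * 2.950505 * 0.690926 = 0.7543 m/s


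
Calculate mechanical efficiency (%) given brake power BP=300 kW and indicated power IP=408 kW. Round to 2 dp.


eta_mech = (BP / IP) * 100
Ratio = 300 / 408 = 0.7353
eta_mech = 0.7353 * 100 = 73.53%


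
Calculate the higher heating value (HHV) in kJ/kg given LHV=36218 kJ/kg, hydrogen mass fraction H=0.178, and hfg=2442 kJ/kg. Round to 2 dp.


HHV = LHV + hfg * 9 * H
Water addition = 2442 * 9 * 0.178 = 3912.084 kJ/kg
HHV = 36218 + 3912.084 = 40130.08 kJ/kg


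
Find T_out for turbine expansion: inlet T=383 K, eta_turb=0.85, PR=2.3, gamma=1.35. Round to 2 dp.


T_out = T_in * (1 - eta * (1 - PR^(-(gamma-1)/gamma)))
Exponent = -(1.35-1)/1.35 = -0.25925926
PR^exp = 2.3^(-0.25925926) = 0.80578413
Factor = 1 - 0.85*(1 - 0.80578413) = 0.83491651
T_out = 383 * 0.83491651 = 319.77 K


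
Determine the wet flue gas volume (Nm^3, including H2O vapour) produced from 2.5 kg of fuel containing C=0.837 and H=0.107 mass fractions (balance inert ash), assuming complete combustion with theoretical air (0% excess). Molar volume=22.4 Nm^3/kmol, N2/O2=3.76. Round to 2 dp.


Per kg fuel: CO2 = (C/12 kmol)*22.4 = (0.837/12)*22.4 = 1.56240 Nm^3
Per kg fuel: H2O = (H/2 kmol)*22.4 = (0.107/2)*22.4 = 1.19840 Nm^3
O2 needed per kg fuel = C/12 + H/4 = 0.837/12 + 0.107/4 = 0.09650000 kmol
Per kg fuel: N2 = O2*3.76*22.4 = 0.09650000*3.76*22.4 = 8.12762 Nm^3
Total per kg = 1.56240 + 1.19840 + 8.12762 = 10.88842 Nm^3
Total = 10.88842 * 2.5 = 27.22 Nm^3


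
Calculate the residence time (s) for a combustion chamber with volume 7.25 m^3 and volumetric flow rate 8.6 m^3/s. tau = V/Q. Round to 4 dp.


tau = V / Q_flow
tau = 7.25 / 8.6 = 0.8430 s


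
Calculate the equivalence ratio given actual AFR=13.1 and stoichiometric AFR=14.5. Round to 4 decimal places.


phi = AFR_stoich / AFR_actual
phi = 14.5 / 13.1 = 1.1069


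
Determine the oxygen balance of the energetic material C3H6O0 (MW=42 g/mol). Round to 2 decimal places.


OB = -1600 * (2C + H/2 - O) / MW
Inner = 2*3 + 6/2 - 0 = 9.00
OB = -1600 * 9.00 / 42 = -342.86%


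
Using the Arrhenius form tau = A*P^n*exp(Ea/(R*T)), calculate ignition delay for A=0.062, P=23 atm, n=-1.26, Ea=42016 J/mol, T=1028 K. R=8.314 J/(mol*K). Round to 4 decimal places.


tau = A * P^n * exp(Ea/(R*T))
P^n = 23^(-1.26) = 0.01924079
Ea/(R*T) = 42016/(8.314*1028) = 4.915997
exp(Ea/(R*T)) = 136.455227
tau = 0.062 * 0.01924079 * 136.455227 = 0.1628 ms


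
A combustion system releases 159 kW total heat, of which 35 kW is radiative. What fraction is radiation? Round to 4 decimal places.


f_rad = Q_rad / Q_total
f_rad = 35 / 159 = 0.2201


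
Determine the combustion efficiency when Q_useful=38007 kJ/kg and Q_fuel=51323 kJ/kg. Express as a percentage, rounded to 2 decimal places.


Efficiency = (Q_useful / Q_fuel) * 100
Efficiency = (38007 / 51323) * 100
Efficiency = 0.7405 * 100 = 74.05%


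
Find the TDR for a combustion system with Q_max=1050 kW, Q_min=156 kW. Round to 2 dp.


TDR = Q_max / Q_min
TDR = 1050 / 156 = 6.73


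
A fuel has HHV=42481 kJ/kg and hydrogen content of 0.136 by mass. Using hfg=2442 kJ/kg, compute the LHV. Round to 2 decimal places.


LHV = HHV - hfg * 9 * H
Water correction = 2442 * 9 * 0.136 = 2989.008 kJ/kg
LHV = 42481 - 2989.008 = 39491.99 kJ/kg


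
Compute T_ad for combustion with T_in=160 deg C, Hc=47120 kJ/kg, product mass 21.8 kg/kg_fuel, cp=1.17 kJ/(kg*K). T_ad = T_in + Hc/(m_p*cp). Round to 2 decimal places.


T_ad = T_in + Hc / (m_p * cp)
Denominator = 21.8 * 1.17 = 25.5060
Temperature rise = 47120 / 25.5060 = 1847.41 K
T_ad = 160 + 1847.41 = 2007.41 deg C


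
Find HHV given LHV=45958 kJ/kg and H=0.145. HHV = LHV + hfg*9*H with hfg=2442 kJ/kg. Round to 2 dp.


HHV = LHV + hfg * 9 * H
Water addition = 2442 * 9 * 0.145 = 3186.810 kJ/kg
HHV = 45958 + 3186.810 = 49144.81 kJ/kg


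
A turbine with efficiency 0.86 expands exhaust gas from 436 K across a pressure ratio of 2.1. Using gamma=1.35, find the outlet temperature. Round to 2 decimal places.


T_out = T_in * (1 - eta * (1 - PR^(-(gamma-1)/gamma)))
Exponent = -(1.35-1)/1.35 = -0.25925926
PR^exp = 2.1^(-0.25925926) = 0.82501466
Factor = 1 - 0.86*(1 - 0.82501466) = 0.84951261
T_out = 436 * 0.84951261 = 370.39 K


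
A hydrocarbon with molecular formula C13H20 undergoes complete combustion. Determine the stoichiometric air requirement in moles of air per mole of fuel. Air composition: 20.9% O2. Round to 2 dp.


Balanced combustion: C13H20 + 18 O2 -> 13 CO2 + 10 H2O
O2 needed = C + H/4 = 13 + 20/4 = 18.00 moles
Air moles = O2 / 0.209 = 18.00 / 0.209 = 86.12 moles air


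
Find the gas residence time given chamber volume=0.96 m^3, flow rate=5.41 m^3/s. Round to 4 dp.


tau = V / Q_flow
tau = 0.96 / 5.41 = 0.1774 s


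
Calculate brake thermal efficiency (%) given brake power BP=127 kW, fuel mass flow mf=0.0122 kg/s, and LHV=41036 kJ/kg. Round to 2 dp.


eta_BTE = (BP / (mf * LHV)) * 100
Denominator = 0.0122 * 41036 = 500.6392 kW
eta_BTE = (127 / 500.6392) * 100 = 25.37%


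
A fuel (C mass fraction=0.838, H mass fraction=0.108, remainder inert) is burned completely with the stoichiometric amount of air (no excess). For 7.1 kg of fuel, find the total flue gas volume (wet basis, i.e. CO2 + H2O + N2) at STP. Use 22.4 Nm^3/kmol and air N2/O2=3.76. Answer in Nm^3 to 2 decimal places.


Per kg fuel: CO2 = (C/12 kmol)*22.4 = (0.838/12)*22.4 = 1.56427 Nm^3
Per kg fuel: H2O = (H/2 kmol)*22.4 = (0.108/2)*22.4 = 1.20960 Nm^3
O2 needed per kg fuel = C/12 + H/4 = 0.838/12 + 0.108/4 = 0.09683333 kmol
Per kg fuel: N2 = O2*3.76*22.4 = 0.09683333*3.76*22.4 = 8.15569 Nm^3
Total per kg = 1.56427 + 1.20960 + 8.15569 = 10.92956 Nm^3
Total = 10.92956 * 7.1 = 77.60 Nm^3
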